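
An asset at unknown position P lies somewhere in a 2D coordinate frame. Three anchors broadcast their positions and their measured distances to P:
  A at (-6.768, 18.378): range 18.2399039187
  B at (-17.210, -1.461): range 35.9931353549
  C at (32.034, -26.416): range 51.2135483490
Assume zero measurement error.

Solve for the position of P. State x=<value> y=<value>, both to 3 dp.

eq1: (x + 6.768)² + (y − 18.378)² = 18.2399039187²
eq2: (x + 17.210)² + (y + 1.461)² = 35.9931353549²
eq3: (x − 32.034)² + (y + 26.416)² = 51.2135483490²
eq2−eq1, eq2−eq3 (x²,y² cancel):
  20.884·x + 39.678·y = 1048.049785
  98.488·x − 49.910·y = 98.341849
det = 20.884·-49.910 − 39.678·98.488 = -4950.127304
x = (1048.049785·-49.910 − 39.678·98.341849) / -4950.127304 = 11.355298
y = (20.884·98.341849 − 1048.049785·98.488) / -4950.127304 = 20.437162

x=11.355 y=20.437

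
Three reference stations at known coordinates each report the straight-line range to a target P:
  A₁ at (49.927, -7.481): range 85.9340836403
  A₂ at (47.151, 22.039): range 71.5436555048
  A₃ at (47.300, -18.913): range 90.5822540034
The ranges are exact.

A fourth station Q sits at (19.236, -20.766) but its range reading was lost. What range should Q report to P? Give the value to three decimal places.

72.810

eq1: (x − 49.927)² + (y + 7.481)² = 85.9340836403²
eq2: (x − 47.151)² + (y − 22.039)² = 71.5436555048²
eq3: (x − 47.300)² + (y + 18.913)² = 90.5822540034²
eq1−eq2, eq1−eq3 (x²,y² cancel):
  -5.552·x + 59.040·y = 2426.435720
  -5.254·x − 22.864·y = -774.157130
det = -5.552·-22.864 − 59.040·-5.254 = 437.137088
x = (2426.435720·-22.864 − 59.040·-774.157130) / 437.137088 = -22.354061
y = (-5.552·-774.157130 − 2426.435720·-5.254) / 437.137088 = 38.996036
|P − Q| = √((-22.354061 − 19.236)² + (38.996036 − -20.766)²) = 72.809575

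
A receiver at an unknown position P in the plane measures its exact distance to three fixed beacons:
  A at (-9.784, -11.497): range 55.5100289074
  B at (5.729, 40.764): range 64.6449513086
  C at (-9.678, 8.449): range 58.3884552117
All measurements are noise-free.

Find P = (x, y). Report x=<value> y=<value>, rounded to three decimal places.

x=45.707 y=-10.037

eq1: (x + 9.784)² + (y + 11.497)² = 55.5100289074²
eq2: (x − 5.729)² + (y − 40.764)² = 64.6449513086²
eq3: (x + 9.678)² + (y − 8.449)² = 58.3884552117²
eq1−eq2, eq1−eq3 (x²,y² cancel):
  31.026·x + 104.522·y = 369.011052
  0.212·x + 39.892·y = -390.706773
det = 31.026·39.892 − 104.522·0.212 = 1215.530528
x = (369.011052·39.892 − 104.522·-390.706773) / 1215.530528 = 45.706826
y = (31.026·-390.706773 − 369.011052·0.212) / 1215.530528 = -10.037015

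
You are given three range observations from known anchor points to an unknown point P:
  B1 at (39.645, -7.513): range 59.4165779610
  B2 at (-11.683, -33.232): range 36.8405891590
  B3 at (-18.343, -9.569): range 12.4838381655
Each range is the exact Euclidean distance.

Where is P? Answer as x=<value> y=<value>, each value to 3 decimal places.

eq1: (x − 39.645)² + (y + 7.513)² = 59.4165779610²
eq2: (x + 11.683)² + (y + 33.232)² = 36.8405891590²
eq3: (x + 18.343)² + (y + 9.569)² = 12.4838381655²
eq3−eq1, eq3−eq2 (x²,y² cancel):
  115.976·x + 4.112·y = -2174.343737
  13.320·x − 47.326·y = -388.555891
det = 115.976·-47.326 − 4.112·13.320 = -5543.452016
x = (-2174.343737·-47.326 − 4.112·-388.555891) / -5543.452016 = -18.851202
y = (115.976·-388.555891 − -2174.343737·13.320) / -5543.452016 = 2.904490

x=-18.851 y=2.904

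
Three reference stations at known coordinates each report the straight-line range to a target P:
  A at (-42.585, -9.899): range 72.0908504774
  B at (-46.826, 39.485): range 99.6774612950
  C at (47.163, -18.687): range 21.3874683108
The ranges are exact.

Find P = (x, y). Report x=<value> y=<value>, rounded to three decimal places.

eq1: (x + 42.585)² + (y + 9.899)² = 72.0908504774²
eq2: (x + 46.826)² + (y − 39.485)² = 99.6774612950²
eq3: (x − 47.163)² + (y + 18.687)² = 21.3874683108²
eq1−eq3, eq1−eq2 (x²,y² cancel):
  179.496·x − 17.576·y = 5401.747034
  -8.482·x + 98.768·y = -2898.238493
det = 179.496·98.768 − -17.576·-8.482 = 17579.381296
x = (5401.747034·98.768 − -17.576·-2898.238493) / 17579.381296 = 27.451496
y = (179.496·-2898.238493 − 5401.747034·-8.482) / 17579.381296 = -26.986422

x=27.451 y=-26.986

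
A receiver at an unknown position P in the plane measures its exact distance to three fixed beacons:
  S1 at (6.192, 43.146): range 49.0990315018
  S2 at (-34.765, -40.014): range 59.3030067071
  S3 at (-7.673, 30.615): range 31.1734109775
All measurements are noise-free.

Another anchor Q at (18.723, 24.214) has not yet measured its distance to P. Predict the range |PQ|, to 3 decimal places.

55.648

eq1: (x − 6.192)² + (y − 43.146)² = 49.0990315018²
eq2: (x + 34.765)² + (y + 40.014)² = 59.3030067071²
eq3: (x + 7.673)² + (y − 30.615)² = 31.1734109775²
eq3−eq2, eq3−eq1 (x²,y² cancel):
  -54.184·x − 141.258·y = -731.492786
  27.730·x + 25.062·y = -535.168316
det = -54.184·25.062 − -141.258·27.730 = 2559.124932
x = (-731.492786·25.062 − -141.258·-535.168316) / 2559.124932 = -36.703749
y = (-54.184·-535.168316 − -731.492786·27.730) / 2559.124932 = 19.257307
|P − Q| = √((-36.703749 − 18.723)² + (19.257307 − 24.214)²) = 55.647940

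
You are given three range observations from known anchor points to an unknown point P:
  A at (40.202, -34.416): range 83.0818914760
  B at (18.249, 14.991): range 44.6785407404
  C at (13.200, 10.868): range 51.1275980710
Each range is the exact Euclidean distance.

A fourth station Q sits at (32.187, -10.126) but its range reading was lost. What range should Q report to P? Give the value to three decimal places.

eq1: (x − 40.202)² + (y + 34.416)² = 83.0818914760²
eq2: (x − 18.249)² + (y − 14.991)² = 44.6785407404²
eq3: (x − 13.200)² + (y − 10.868)² = 51.1275980710²
eq2−eq1, eq2−eq3 (x²,y² cancel):
  43.906·x − 98.814·y = -2663.522911
  -10.098·x − 8.246·y = -883.261940
det = 43.906·-8.246 − -98.814·-10.098 = -1359.872648
x = (-2663.522911·-8.246 − -98.814·-883.261940) / -1359.872648 = 48.030406
y = (43.906·-883.261940 − -2663.522911·-10.098) / -1359.872648 = 48.296253
|P − Q| = √((48.030406 − 32.187)² + (48.296253 − -10.126)²) = 60.532414

60.532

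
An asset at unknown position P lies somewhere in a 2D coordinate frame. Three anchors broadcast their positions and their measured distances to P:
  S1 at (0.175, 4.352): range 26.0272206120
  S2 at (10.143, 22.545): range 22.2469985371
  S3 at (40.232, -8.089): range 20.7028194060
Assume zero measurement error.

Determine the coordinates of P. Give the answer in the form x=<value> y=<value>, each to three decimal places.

x=26.066 y=7.009

eq1: (x − 0.175)² + (y − 4.352)² = 26.0272206120²
eq2: (x − 10.143)² + (y − 22.545)² = 22.2469985371²
eq3: (x − 40.232)² + (y + 8.089)² = 20.7028194060²
eq1−eq2, eq1−eq3 (x²,y² cancel):
  19.936·x + 36.386·y = 774.674214
  80.114·x − 24.882·y = 1913.884697
det = 19.936·-24.882 − 36.386·80.114 = -3411.075556
x = (774.674214·-24.882 − 36.386·1913.884697) / -3411.075556 = 26.066281
y = (19.936·1913.884697 − 774.674214·80.114) / -3411.075556 = 7.008653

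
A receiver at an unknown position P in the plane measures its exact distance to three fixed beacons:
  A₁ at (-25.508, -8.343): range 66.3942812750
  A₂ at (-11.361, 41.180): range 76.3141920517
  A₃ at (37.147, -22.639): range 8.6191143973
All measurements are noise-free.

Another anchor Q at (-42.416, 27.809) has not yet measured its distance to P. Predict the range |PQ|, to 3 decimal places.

93.262

eq1: (x + 25.508)² + (y + 8.343)² = 66.3942812750²
eq2: (x + 11.361)² + (y − 41.180)² = 76.3141920517²
eq3: (x − 37.147)² + (y + 22.639)² = 8.6191143973²
eq2−eq1, eq2−eq3 (x²,y² cancel):
  -28.294·x − 99.046·y = 311.054314
  97.016·x − 127.638·y = 5817.125985
det = -28.294·-127.638 − -99.046·97.016 = 13220.436308
x = (311.054314·-127.638 − -99.046·5817.125985) / 13220.436308 = 40.578140
y = (-28.294·5817.125985 − 311.054314·97.016) / 13220.436308 = -14.732268
|P − Q| = √((40.578140 − -42.416)² + (-14.732268 − 27.809)²) = 93.261925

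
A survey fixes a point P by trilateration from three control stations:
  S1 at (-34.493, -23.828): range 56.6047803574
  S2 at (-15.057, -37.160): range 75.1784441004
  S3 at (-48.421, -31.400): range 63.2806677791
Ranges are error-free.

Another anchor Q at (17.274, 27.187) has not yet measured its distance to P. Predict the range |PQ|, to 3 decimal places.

62.464

eq1: (x + 34.493)² + (y + 23.828)² = 56.6047803574²
eq2: (x + 15.057)² + (y + 37.160)² = 75.1784441004²
eq3: (x + 48.421)² + (y + 31.400)² = 63.2806677791²
eq3−eq1, eq3−eq2 (x²,y² cancel):
  27.856·x + 15.144·y = -772.670853
  66.728·x − 11.520·y = -3370.329935
det = 27.856·-11.520 − 15.144·66.728 = -1331.429952
x = (-772.670853·-11.520 − 15.144·-3370.329935) / -1331.429952 = -45.020352
y = (27.856·-3370.329935 − -772.670853·66.728) / -1331.429952 = 31.789228
|P − Q| = √((-45.020352 − 17.274)² + (31.789228 − 27.187)²) = 62.464124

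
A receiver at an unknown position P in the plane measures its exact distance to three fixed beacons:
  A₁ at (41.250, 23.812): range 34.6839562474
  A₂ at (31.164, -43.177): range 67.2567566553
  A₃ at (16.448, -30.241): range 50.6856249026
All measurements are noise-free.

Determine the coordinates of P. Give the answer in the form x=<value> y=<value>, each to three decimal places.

eq1: (x − 41.250)² + (y − 23.812)² = 34.6839562474²
eq2: (x − 31.164)² + (y + 43.177)² = 67.2567566553²
eq3: (x − 16.448)² + (y + 30.241)² = 50.6856249026²
eq2−eq1, eq2−eq3 (x²,y² cancel):
  20.172·x + 133.978·y = 2753.620114
  -29.432·x + 25.872·y = 304.045304
det = 20.172·25.872 − 133.978·-29.432 = 4465.130480
x = (2753.620114·25.872 − 133.978·304.045304) / 4465.130480 = 6.832113
y = (20.172·304.045304 − 2753.620114·-29.432) / 4465.130480 = 19.524121

x=6.832 y=19.524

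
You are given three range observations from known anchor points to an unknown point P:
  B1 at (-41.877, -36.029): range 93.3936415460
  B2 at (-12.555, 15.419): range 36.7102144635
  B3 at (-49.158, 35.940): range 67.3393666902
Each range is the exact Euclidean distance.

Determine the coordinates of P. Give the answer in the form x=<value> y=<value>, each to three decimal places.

x=18.180 y=35.494

eq1: (x + 41.877)² + (y + 36.029)² = 93.3936415460²
eq2: (x + 12.555)² + (y − 15.419)² = 36.7102144635²
eq3: (x + 49.158)² + (y − 35.940)² = 67.3393666902²
eq3−eq2, eq3−eq1 (x²,y² cancel):
  73.206·x − 41.042·y = -125.868518
  14.562·x − 143.938·y = -4844.202569
det = 73.206·-143.938 − -41.042·14.562 = -9939.471624
x = (-125.868518·-143.938 − -41.042·-4844.202569) / -9939.471624 = 18.179890
y = (73.206·-4844.202569 − -125.868518·14.562) / -9939.471624 = 35.494019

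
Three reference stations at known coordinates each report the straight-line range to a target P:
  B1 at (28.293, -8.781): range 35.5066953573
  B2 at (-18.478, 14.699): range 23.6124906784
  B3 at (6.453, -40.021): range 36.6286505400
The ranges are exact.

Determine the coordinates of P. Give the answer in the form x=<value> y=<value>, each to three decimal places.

x=-7.104 y=-5.994

eq1: (x − 28.293)² + (y + 8.781)² = 35.5066953573²
eq2: (x + 18.478)² + (y − 14.699)² = 23.6124906784²
eq3: (x − 6.453)² + (y + 40.021)² = 36.6286505400²
eq1−eq2, eq1−eq3 (x²,y² cancel):
  -93.542·x + 46.960·y = 383.072974
  -43.680·x − 62.480·y = 684.789215
det = -93.542·-62.480 − 46.960·-43.680 = 7895.716960
x = (383.072974·-62.480 − 46.960·684.789215) / 7895.716960 = -7.104117
y = (-93.542·684.789215 − 383.072974·-43.680) / 7895.716960 = -5.993620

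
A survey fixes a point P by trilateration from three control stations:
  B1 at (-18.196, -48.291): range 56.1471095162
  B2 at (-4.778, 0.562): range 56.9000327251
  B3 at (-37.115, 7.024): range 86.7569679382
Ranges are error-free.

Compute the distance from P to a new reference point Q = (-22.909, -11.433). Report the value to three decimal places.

65.568

eq1: (x + 18.196)² + (y + 48.291)² = 56.1471095162²
eq2: (x + 4.778)² + (y − 0.562)² = 56.9000327251²
eq3: (x + 37.115)² + (y − 7.024)² = 86.7569679382²
eq2−eq3, eq2−eq1 (x²,y² cancel):
  -64.674·x + 12.924·y = -2885.443089
  -26.836·x − 97.706·y = 2725.085786
det = -64.674·-97.706 − 12.924·-26.836 = 6665.866308
x = (-2885.443089·-97.706 − 12.924·2725.085786) / 6665.866308 = 37.010357
y = (-64.674·2725.085786 − -2885.443089·-26.836) / 6665.866308 = -38.055961
|P − Q| = √((37.010357 − -22.909)² + (-38.055961 − -11.433)²) = 65.567610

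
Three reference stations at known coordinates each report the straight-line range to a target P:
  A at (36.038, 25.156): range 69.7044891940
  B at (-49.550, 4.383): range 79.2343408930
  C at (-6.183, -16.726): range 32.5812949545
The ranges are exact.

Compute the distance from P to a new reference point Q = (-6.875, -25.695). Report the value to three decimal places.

eq1: (x − 36.038)² + (y − 25.156)² = 69.7044891940²
eq2: (x + 49.550)² + (y − 4.383)² = 79.2343408930²
eq3: (x + 6.183)² + (y + 16.726)² = 32.5812949545²
eq2−eq3, eq2−eq1 (x²,y² cancel):
  86.734·x − 42.218·y = 3060.115372
  171.176·x + 41.546·y = 876.513554
det = 86.734·41.546 − -42.218·171.176 = 10830.159132
x = (3060.115372·41.546 − -42.218·876.513554) / 10830.159132 = 15.155844
y = (86.734·876.513554 − 3060.115372·171.176) / 10830.159132 = -41.347018
|P − Q| = √((15.155844 − -6.875)² + (-41.347018 − -25.695)²) = 27.024873

27.025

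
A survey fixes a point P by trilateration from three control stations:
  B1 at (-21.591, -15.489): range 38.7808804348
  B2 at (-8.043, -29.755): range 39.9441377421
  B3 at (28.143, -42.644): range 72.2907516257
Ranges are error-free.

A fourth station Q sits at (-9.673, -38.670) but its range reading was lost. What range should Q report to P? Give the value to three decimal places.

35.363

eq1: (x + 21.591)² + (y + 15.489)² = 38.7808804348²
eq2: (x + 8.043)² + (y + 29.755)² = 39.9441377421²
eq3: (x − 28.143)² + (y + 42.644)² = 72.2907516257²
eq1−eq3, eq1−eq2 (x²,y² cancel):
  99.468·x − 54.310·y = -1817.537300
  27.096·x − 28.532·y = 152.392019
det = 99.468·-28.532 − -54.310·27.096 = -1366.437216
x = (-1817.537300·-28.532 − -54.310·152.392019) / -1366.437216 = -44.008158
y = (99.468·152.392019 − -1817.537300·27.096) / -1366.437216 = -47.134343
|P − Q| = √((-44.008158 − -9.673)² + (-47.134343 − -38.670)²) = 35.363090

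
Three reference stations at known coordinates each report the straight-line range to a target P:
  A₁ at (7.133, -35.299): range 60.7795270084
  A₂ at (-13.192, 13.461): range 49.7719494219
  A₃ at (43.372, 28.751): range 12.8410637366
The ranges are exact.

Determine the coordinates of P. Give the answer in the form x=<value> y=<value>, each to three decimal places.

eq1: (x − 7.133)² + (y + 35.299)² = 60.7795270084²
eq2: (x + 13.192)² + (y − 13.461)² = 49.7719494219²
eq3: (x − 43.372)² + (y − 28.751)² = 12.8410637366²
eq2−eq3, eq2−eq1 (x²,y² cancel):
  113.128·x + 30.580·y = 4664.877031
  40.650·x − 97.520·y = -275.232249
det = 113.128·-97.520 − 30.580·40.650 = -12275.319560
x = (4664.877031·-97.520 − 30.580·-275.232249) / -12275.319560 = 36.373978
y = (113.128·-275.232249 − 4664.877031·40.650) / -12275.319560 = 17.984357

x=36.374 y=17.984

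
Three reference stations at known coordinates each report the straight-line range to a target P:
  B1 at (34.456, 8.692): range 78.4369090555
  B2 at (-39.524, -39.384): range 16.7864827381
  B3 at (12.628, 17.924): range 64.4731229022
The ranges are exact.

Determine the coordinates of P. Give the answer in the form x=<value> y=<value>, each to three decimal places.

x=-37.412 y=-22.731

eq1: (x − 34.456)² + (y − 8.692)² = 78.4369090555²
eq2: (x + 39.524)² + (y + 39.384)² = 16.7864827381²
eq3: (x − 12.628)² + (y − 17.924)² = 64.4731229022²
eq1−eq3, eq1−eq2 (x²,y² cancel):
  -43.656·x + 18.464·y = 1213.534485
  -147.960·x − 96.152·y = 7721.041931
det = -43.656·-96.152 − 18.464·-147.960 = 6929.545152
x = (1213.534485·-96.152 − 18.464·7721.041931) / 6929.545152 = -37.411559
y = (-43.656·7721.041931 − 1213.534485·-147.960) / 6929.545152 = -22.730964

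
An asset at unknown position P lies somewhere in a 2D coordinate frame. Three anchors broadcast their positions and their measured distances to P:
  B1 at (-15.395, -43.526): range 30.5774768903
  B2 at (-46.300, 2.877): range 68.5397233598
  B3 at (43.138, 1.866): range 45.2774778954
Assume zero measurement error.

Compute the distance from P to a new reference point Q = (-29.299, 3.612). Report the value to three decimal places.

55.023

eq1: (x + 15.395)² + (y + 43.526)² = 30.5774768903²
eq2: (x + 46.300)² + (y − 2.877)² = 68.5397233598²
eq3: (x − 43.138)² + (y − 1.866)² = 45.2774778954²
eq2−eq1, eq2−eq3 (x²,y² cancel):
  61.810·x − 92.806·y = 3742.263157
  178.876·x − 2.022·y = 2360.045545
det = 61.810·-2.022 − -92.806·178.876 = 16475.786236
x = (3742.263157·-2.022 − -92.806·2360.045545) / 16475.786236 = 12.834564
y = (61.810·2360.045545 − 3742.263157·178.876) / 16475.786236 = -31.775518
|P − Q| = √((12.834564 − -29.299)² + (-31.775518 − 3.612)²) = 55.022847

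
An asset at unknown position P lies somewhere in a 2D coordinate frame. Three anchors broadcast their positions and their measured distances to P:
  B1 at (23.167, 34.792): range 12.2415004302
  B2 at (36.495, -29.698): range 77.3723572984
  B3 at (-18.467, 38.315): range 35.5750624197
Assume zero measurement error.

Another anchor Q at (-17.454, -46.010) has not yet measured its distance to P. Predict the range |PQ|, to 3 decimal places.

97.161

eq1: (x − 23.167)² + (y − 34.792)² = 12.2415004302²
eq2: (x − 36.495)² + (y + 29.698)² = 77.3723572984²
eq3: (x + 18.467)² + (y − 38.315)² = 35.5750624197²
eq1−eq2, eq1−eq3 (x²,y² cancel):
  26.656·x − 128.980·y = -5369.964265
  -83.268·x + 7.046·y = -1053.854572
det = 26.656·7.046 − -128.980·-83.268 = -10552.088464
x = (-5369.964265·7.046 − -128.980·-1053.854572) / -10552.088464 = 16.467160
y = (26.656·-1053.854572 − -5369.964265·-83.268) / -10552.088464 = 45.037315
|P − Q| = √((16.467160 − -17.454)² + (45.037315 − -46.010)²) = 97.160994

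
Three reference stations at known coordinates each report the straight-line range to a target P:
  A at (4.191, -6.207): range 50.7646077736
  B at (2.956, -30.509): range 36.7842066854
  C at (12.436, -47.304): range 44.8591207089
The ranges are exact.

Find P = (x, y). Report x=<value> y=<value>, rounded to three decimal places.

eq1: (x − 4.191)² + (y + 6.207)² = 50.7646077736²
eq2: (x − 2.956)² + (y + 30.509)² = 36.7842066854²
eq3: (x − 12.436)² + (y + 47.304)² = 44.8591207089²
eq2−eq3, eq2−eq1 (x²,y² cancel):
  18.960·x − 33.590·y = 793.522646
  2.470·x + 48.604·y = -2107.413228
det = 18.960·48.604 − -33.590·2.470 = 1004.499140
x = (793.522646·48.604 − -33.590·-2107.413228) / 1004.499140 = -32.075324
y = (18.960·-2107.413228 − 793.522646·2.470) / 1004.499140 = -41.728812

x=-32.075 y=-41.729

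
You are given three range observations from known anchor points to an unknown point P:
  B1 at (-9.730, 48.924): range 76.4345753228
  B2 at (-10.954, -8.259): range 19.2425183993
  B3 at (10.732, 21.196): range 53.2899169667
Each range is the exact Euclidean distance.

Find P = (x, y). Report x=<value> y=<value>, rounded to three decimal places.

x=-10.910 y=-27.501

eq1: (x + 9.730)² + (y − 48.924)² = 76.4345753228²
eq2: (x + 10.954)² + (y + 8.259)² = 19.2425183993²
eq3: (x − 10.732)² + (y − 21.196)² = 53.2899169667²
eq2−eq3, eq2−eq1 (x²,y² cancel):
  43.372·x + 58.910·y = -2093.295693
  2.448·x + 114.366·y = -3171.940311
det = 43.372·114.366 − 58.910·2.448 = 4816.070472
x = (-2093.295693·114.366 − 58.910·-3171.940311) / 4816.070472 = -10.909901
y = (43.372·-3171.940311 − -2093.295693·2.448) / 4816.070472 = -27.501468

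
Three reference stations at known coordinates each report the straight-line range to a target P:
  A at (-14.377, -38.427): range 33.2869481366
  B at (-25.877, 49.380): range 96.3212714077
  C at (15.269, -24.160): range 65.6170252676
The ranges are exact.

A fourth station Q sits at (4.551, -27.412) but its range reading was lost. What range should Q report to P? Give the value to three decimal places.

54.420

eq1: (x + 14.377)² + (y + 38.427)² = 33.2869481366²
eq2: (x + 25.877)² + (y − 49.380)² = 96.3212714077²
eq3: (x − 15.269)² + (y + 24.160)² = 65.6170252676²
eq3−eq1, eq3−eq2 (x²,y² cancel):
  -59.292·x − 28.534·y = 4064.057586
  -82.292·x + 147.080·y = -2681.037753
det = -59.292·147.080 − -28.534·-82.292 = -11068.787288
x = (4064.057586·147.080 − -28.534·-2681.037753) / -11068.787288 = -47.091054
y = (-59.292·-2681.037753 − 4064.057586·-82.292) / -11068.787288 = -44.576113
|P − Q| = √((-47.091054 − 4.551)² + (-44.576113 − -27.412)²) = 54.419744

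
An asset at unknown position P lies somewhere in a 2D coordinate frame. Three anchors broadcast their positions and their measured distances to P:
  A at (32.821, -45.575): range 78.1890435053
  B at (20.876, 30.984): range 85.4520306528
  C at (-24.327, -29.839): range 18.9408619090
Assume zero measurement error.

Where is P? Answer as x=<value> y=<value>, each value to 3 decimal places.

x=-42.861 y=-25.934

eq1: (x − 32.821)² + (y + 45.575)² = 78.1890435053²
eq2: (x − 20.876)² + (y − 30.984)² = 85.4520306528²
eq3: (x + 24.327)² + (y + 29.839)² = 18.9408619090²
eq2−eq3, eq2−eq1 (x²,y² cancel):
  -90.406·x − 121.646·y = 7029.646511
  23.890·x − 153.118·y = 2947.006052
det = -90.406·-153.118 − -121.646·23.890 = 16748.908848
x = (7029.646511·-153.118 − -121.646·2947.006052) / 16748.908848 = -42.860936
y = (-90.406·2947.006052 − 7029.646511·23.890) / 16748.908848 = -25.933945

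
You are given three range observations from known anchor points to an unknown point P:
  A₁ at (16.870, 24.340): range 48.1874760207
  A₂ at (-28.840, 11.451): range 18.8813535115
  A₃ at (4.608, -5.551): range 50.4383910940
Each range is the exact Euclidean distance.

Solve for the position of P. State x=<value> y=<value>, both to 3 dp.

eq1: (x − 16.870)² + (y − 24.340)² = 48.1874760207²
eq2: (x + 28.840)² + (y − 11.451)² = 18.8813535115²
eq3: (x − 4.608)² + (y + 5.551)² = 50.4383910940²
eq3−eq2, eq3−eq1 (x²,y² cancel):
  -66.896·x + 34.004·y = 3098.349522
  24.524·x + 59.782·y = 1046.983686
det = -66.896·59.782 − 34.004·24.524 = -4833.090768
x = (3098.349522·59.782 − 34.004·1046.983686) / -4833.090768 = -30.958222
y = (-66.896·1046.983686 − 3098.349522·24.524) / -4833.090768 = 30.213160

x=-30.958 y=30.213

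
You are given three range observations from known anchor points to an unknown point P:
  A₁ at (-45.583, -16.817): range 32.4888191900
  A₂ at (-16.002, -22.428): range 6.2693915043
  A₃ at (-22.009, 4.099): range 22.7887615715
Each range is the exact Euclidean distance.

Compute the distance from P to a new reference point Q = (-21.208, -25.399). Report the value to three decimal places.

11.769

eq1: (x + 45.583)² + (y + 16.817)² = 32.4888191900²
eq2: (x + 16.002)² + (y + 22.428)² = 6.2693915043²
eq3: (x + 22.009)² + (y − 4.099)² = 22.7887615715²
eq2−eq1, eq2−eq3 (x²,y² cancel):
  -59.162·x + 11.222·y = 585.324087
  -12.014·x + 53.054·y = -737.903690
det = -59.162·53.054 − 11.222·-12.014 = -3003.959640
x = (585.324087·53.054 − 11.222·-737.903690) / -3003.959640 = -13.094230
y = (-59.162·-737.903690 − 585.324087·-12.014) / -3003.959640 = -16.873709
|P − Q| = √((-13.094230 − -21.208)² + (-16.873709 − -25.399)²) = 11.769190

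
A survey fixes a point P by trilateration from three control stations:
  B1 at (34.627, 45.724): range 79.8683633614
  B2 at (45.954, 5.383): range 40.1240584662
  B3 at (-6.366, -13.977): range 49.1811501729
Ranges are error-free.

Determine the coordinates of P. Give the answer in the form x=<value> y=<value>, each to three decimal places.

eq1: (x − 34.627)² + (y − 45.724)² = 79.8683633614²
eq2: (x − 45.954)² + (y − 5.383)² = 40.1240584662²
eq3: (x + 6.366)² + (y + 13.977)² = 49.1811501729²
eq2−eq1, eq2−eq3 (x²,y² cancel):
  -22.654·x + 80.682·y = -3620.048898
  -104.640·x − 38.720·y = -2713.709785
det = -22.654·-38.720 − 80.682·-104.640 = 9319.727360
x = (-3620.048898·-38.720 − 80.682·-2713.709785) / 9319.727360 = 38.532868
y = (-22.654·-2713.709785 − -3620.048898·-104.640) / 9319.727360 = -34.048800

x=38.533 y=-34.049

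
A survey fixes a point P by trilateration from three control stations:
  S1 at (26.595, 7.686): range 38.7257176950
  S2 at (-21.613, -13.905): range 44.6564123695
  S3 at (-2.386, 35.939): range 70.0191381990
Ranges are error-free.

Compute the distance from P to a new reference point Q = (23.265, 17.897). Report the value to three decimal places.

48.467

eq1: (x − 26.595)² + (y − 7.686)² = 38.7257176950²
eq2: (x + 21.613)² + (y + 13.905)² = 44.6564123695²
eq3: (x + 2.386)² + (y − 35.939)² = 70.0191381990²
eq3−eq1, eq3−eq2 (x²,y² cancel):
  57.962·x − 56.506·y = 2872.062407
  -38.454·x − 99.688·y = 2271.650625
det = 57.962·-99.688 − -56.506·-38.454 = -7950.997580
x = (2872.062407·-99.688 − -56.506·2271.650625) / -7950.997580 = 19.865214
y = (57.962·2271.650625 − 2872.062407·-38.454) / -7950.997580 = -30.450481
|P − Q| = √((19.865214 − 23.265)² + (-30.450481 − 17.897)²) = 48.466870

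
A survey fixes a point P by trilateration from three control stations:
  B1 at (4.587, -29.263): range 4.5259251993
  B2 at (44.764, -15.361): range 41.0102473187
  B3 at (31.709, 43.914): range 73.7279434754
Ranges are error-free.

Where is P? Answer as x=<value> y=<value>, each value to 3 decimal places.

x=4.842 y=-24.744

eq1: (x − 4.587)² + (y + 29.263)² = 4.5259251993²
eq2: (x − 44.764)² + (y + 15.361)² = 41.0102473187²
eq3: (x − 31.709)² + (y − 43.914)² = 73.7279434754²
eq2−eq3, eq2−eq1 (x²,y² cancel):
  -26.110·x + 118.550·y = -3059.845204
  -80.354·x − 27.804·y = 298.944107
det = -26.110·-27.804 − 118.550·-80.354 = 10251.929140
x = (-3059.845204·-27.804 − 118.550·298.944107) / 10251.929140 = 4.841636
y = (-26.110·298.944107 − -3059.845204·-80.354) / 10251.929140 = -24.744244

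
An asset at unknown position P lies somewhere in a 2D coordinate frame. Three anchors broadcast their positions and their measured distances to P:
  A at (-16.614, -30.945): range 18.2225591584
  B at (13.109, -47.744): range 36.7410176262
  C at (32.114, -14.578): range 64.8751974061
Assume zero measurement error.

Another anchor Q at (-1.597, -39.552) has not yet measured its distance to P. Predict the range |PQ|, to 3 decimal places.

23.515

eq1: (x + 16.614)² + (y + 30.945)² = 18.2225591584²
eq2: (x − 13.109)² + (y + 47.744)² = 36.7410176262²
eq3: (x − 32.114)² + (y + 14.578)² = 64.8751974061²
eq2−eq3, eq2−eq1 (x²,y² cancel):
  38.010·x + 66.332·y = -4066.397199
  -59.446·x + 33.598·y = -199.876682
det = 38.010·33.598 − 66.332·-59.446 = 5220.232052
x = (-4066.397199·33.598 − 66.332·-199.876682) / 5220.232052 = -23.632013
y = (38.010·-199.876682 − -4066.397199·-59.446) / 5220.232052 = -47.761931
|P − Q| = √((-23.632013 − -1.597)² + (-47.761931 − -39.552)²) = 23.514778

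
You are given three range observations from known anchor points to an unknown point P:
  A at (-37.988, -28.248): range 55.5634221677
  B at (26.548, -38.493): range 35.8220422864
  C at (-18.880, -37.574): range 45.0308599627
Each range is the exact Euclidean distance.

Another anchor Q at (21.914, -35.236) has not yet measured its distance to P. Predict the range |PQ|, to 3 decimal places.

eq1: (x + 37.988)² + (y + 28.248)² = 55.5634221677²
eq2: (x − 26.548)² + (y + 38.493)² = 35.8220422864²
eq3: (x + 18.880)² + (y + 37.574)² = 45.0308599627²
eq3−eq2, eq3−eq1 (x²,y² cancel):
  90.856·x − 1.838·y = 1162.807112
  -38.216·x + 18.652·y = -586.737762
det = 90.856·18.652 − -1.838·-38.216 = 1624.405104
x = (1162.807112·18.652 − -1.838·-586.737762) / 1624.405104 = 12.687878
y = (90.856·-586.737762 − 1162.807112·-38.216) / 1624.405104 = -5.460959
|P − Q| = √((12.687878 − 21.914)² + (-5.460959 − -35.236)²) = 31.171692

31.172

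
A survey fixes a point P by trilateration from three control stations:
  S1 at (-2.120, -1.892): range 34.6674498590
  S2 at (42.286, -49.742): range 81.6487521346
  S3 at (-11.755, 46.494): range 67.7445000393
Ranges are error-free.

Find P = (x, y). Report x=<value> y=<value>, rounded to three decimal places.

x=-32.885 y=-17.871

eq1: (x + 2.120)² + (y + 1.892)² = 34.6674498590²
eq2: (x − 42.286)² + (y + 49.742)² = 81.6487521346²
eq3: (x + 11.755)² + (y − 46.494)² = 67.7445000393²
eq1−eq2, eq1−eq3 (x²,y² cancel):
  88.812·x − 95.700·y = -1210.388349
  -19.270·x + 96.772·y = -1095.687209
det = 88.812·96.772 − -95.700·-19.270 = 6750.375864
x = (-1210.388349·96.772 − -95.700·-1095.687209) / 6750.375864 = -32.885423
y = (88.812·-1095.687209 − -1210.388349·-19.270) / 6750.375864 = -17.870761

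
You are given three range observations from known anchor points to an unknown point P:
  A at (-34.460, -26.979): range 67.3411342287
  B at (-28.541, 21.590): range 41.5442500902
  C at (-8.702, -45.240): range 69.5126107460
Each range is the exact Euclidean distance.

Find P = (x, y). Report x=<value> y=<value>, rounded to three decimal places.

x=12.996 y=20.799

eq1: (x + 34.460)² + (y + 26.979)² = 67.3411342287²
eq2: (x + 28.541)² + (y − 21.590)² = 41.5442500902²
eq3: (x + 8.702)² + (y + 45.240)² = 69.5126107460²
eq3−eq1, eq3−eq2 (x²,y² cancel):
  -51.516·x + 36.522·y = 90.150331
  -39.678·x + 133.660·y = 2264.412714
det = -51.516·133.660 − 36.522·-39.678 = -5436.508644
x = (90.150331·133.660 − 36.522·2264.412714) / -5436.508644 = 12.995728
y = (-51.516·2264.412714 − 90.150331·-39.678) / -5436.508644 = 20.799470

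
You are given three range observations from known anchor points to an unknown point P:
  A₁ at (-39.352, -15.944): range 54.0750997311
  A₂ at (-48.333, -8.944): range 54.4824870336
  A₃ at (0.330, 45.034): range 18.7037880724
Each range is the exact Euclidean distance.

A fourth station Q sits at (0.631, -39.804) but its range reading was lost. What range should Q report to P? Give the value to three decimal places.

69.406

eq1: (x + 39.352)² + (y + 15.944)² = 54.0750997311²
eq2: (x + 48.333)² + (y + 8.944)² = 54.4824870336²
eq3: (x − 0.330)² + (y − 45.034)² = 18.7037880724²
eq3−eq1, eq3−eq2 (x²,y² cancel):
  -79.364·x − 121.956·y = -2799.663739
  -97.326·x − 107.956·y = -2230.605736
det = -79.364·-107.956 − -121.956·-97.326 = -3301.669672
x = (-2799.663739·-107.956 − -121.956·-2230.605736) / -3301.669672 = -9.148324
y = (-79.364·-2230.605736 − -2799.663739·-97.326) / -3301.669672 = 28.909700
|P − Q| = √((-9.148324 − 0.631)² + (28.909700 − -39.804)²) = 69.406107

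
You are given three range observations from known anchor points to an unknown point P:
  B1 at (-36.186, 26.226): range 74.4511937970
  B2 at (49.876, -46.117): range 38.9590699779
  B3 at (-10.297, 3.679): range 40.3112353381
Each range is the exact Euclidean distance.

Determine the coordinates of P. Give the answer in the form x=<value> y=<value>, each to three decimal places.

eq1: (x + 36.186)² + (y − 26.226)² = 74.4511937970²
eq2: (x − 49.876)² + (y + 46.117)² = 38.9590699779²
eq3: (x + 10.297)² + (y − 3.679)² = 40.3112353381²
eq2−eq3, eq2−eq1 (x²,y² cancel):
  -120.346·x + 99.592·y = -4602.016376
  -172.124·x + 144.686·y = -6642.334517
det = -120.346·144.686 − 99.592·-172.124 = -270.207948
x = (-4602.016376·144.686 − 99.592·-6642.334517) / -270.207948 = 16.002350
y = (-120.346·-6642.334517 − -4602.016376·-172.124) / -270.207948 = -26.871612

x=16.002 y=-26.872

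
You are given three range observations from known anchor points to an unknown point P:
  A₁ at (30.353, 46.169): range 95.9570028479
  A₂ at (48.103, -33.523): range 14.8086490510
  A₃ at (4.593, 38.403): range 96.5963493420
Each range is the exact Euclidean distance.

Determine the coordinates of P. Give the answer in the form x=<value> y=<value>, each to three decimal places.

eq1: (x − 30.353)² + (y − 46.169)² = 95.9570028479²
eq2: (x − 48.103)² + (y + 33.523)² = 14.8086490510²
eq3: (x − 4.593)² + (y − 38.403)² = 96.5963493420²
eq3−eq2, eq3−eq1 (x²,y² cancel):
  87.020·x − 143.852·y = 11053.362699
  51.520·x + 15.532·y = 1680.103423
det = 87.020·15.532 − -143.852·51.520 = 8762.849680
x = (11053.362699·15.532 − -143.852·1680.103423) / 8762.849680 = 47.172676
y = (87.020·1680.103423 − 11053.362699·51.520) / 8762.849680 = -48.302397

x=47.173 y=-48.302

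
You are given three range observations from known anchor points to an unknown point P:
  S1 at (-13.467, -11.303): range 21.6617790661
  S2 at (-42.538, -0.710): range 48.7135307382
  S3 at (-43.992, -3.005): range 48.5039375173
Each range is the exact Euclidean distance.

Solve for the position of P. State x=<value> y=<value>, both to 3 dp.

eq1: (x + 13.467)² + (y + 11.303)² = 21.6617790661²
eq2: (x + 42.538)² + (y + 0.710)² = 48.7135307382²
eq3: (x + 43.992)² + (y + 3.005)² = 48.5039375173²
eq1−eq3, eq1−eq2 (x²,y² cancel):
  -61.050·x + 16.596·y = -248.191091
  -58.142·x + 21.186·y = -402.907759
det = -61.050·21.186 − 16.596·-58.142 = -328.480668
x = (-248.191091·21.186 − 16.596·-402.907759) / -328.480668 = -4.348751
y = (-61.050·-402.907759 − -248.191091·-58.142) / -328.480668 = -30.952178

x=-4.349 y=-30.952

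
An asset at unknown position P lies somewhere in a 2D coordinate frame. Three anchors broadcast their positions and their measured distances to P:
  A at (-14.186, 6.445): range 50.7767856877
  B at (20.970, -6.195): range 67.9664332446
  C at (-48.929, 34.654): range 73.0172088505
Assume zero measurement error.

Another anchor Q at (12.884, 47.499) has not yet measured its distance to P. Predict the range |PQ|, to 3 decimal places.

eq1: (x + 14.186)² + (y − 6.445)² = 50.7767856877²
eq2: (x − 20.970)² + (y + 6.195)² = 67.9664332446²
eq3: (x + 48.929)² + (y − 34.654)² = 73.0172088505²
eq1−eq2, eq1−eq3 (x²,y² cancel):
  70.312·x − 25.280·y = -1805.815779
  -69.486·x + 56.418·y = 598.935312
det = 70.312·56.418 − -25.280·-69.486 = 2210.256336
x = (-1805.815779·56.418 − -25.280·598.935312) / 2210.256336 = -39.244059
y = (70.312·598.935312 − -1805.815779·-69.486) / 2210.256336 = -37.718057
|P − Q| = √((-39.244059 − 12.884)² + (-37.718057 − 47.499)²) = 99.896353

99.896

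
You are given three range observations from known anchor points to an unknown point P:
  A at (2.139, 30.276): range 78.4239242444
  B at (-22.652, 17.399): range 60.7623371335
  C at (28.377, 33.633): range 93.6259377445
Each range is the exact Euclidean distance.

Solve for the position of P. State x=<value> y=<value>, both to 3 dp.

eq1: (x − 2.139)² + (y − 30.276)² = 78.4239242444²
eq2: (x + 22.652)² + (y − 17.399)² = 60.7623371335²
eq3: (x − 28.377)² + (y − 33.633)² = 93.6259377445²
eq3−eq2, eq3−eq1 (x²,y² cancel):
  -102.058·x − 32.468·y = 3953.160092
  -52.476·x − 6.714·y = 1600.283004
det = -102.058·-6.714 − -32.468·-52.476 = -1018.573356
x = (3953.160092·-6.714 − -32.468·1600.283004) / -1018.573356 = -24.953011
y = (-102.058·1600.283004 − 3953.160092·-52.476) / -1018.573356 = -43.319753

x=-24.953 y=-43.320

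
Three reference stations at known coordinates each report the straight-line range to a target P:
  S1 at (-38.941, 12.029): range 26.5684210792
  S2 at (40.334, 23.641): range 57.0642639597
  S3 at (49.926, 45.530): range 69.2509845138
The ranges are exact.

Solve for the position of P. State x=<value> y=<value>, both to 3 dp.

x=-16.659 y=26.499

eq1: (x + 38.941)² + (y − 12.029)² = 26.5684210792²
eq2: (x − 40.334)² + (y − 23.641)² = 57.0642639597²
eq3: (x − 49.926)² + (y − 45.530)² = 69.2509845138²
eq3−eq1, eq3−eq2 (x²,y² cancel):
  -177.734·x − 67.002·y = 1185.329803
  -19.184·x − 43.778·y = -840.489304
det = -177.734·-43.778 − -67.002·-19.184 = 6495.472684
x = (1185.329803·-43.778 − -67.002·-840.489304) / 6495.472684 = -16.658654
y = (-177.734·-840.489304 − 1185.329803·-19.184) / 6495.472684 = 26.498902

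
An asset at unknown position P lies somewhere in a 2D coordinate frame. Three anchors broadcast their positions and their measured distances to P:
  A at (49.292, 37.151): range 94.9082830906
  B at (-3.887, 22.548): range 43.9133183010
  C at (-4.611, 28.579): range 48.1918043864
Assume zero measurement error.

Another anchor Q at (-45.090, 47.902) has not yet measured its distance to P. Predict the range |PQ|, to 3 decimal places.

eq1: (x − 49.292)² + (y − 37.151)² = 94.9082830906²
eq2: (x + 3.887)² + (y − 22.548)² = 43.9133183010²
eq3: (x + 4.611)² + (y − 28.579)² = 48.1918043864²
eq1−eq3, eq1−eq2 (x²,y² cancel):
  -107.806·x − 17.144·y = 3713.254686
  -106.358·x − 29.206·y = 3792.825683
det = -107.806·-29.206 − -17.144·-106.358 = 1325.180484
x = (3713.254686·-29.206 − -17.144·3792.825683) / 1325.180484 = -32.769206
y = (-107.806·3792.825683 − 3713.254686·-106.358) / 1325.180484 = -10.530659
|P − Q| = √((-32.769206 − -45.090)² + (-10.530659 − 47.902)²) = 59.717481

59.717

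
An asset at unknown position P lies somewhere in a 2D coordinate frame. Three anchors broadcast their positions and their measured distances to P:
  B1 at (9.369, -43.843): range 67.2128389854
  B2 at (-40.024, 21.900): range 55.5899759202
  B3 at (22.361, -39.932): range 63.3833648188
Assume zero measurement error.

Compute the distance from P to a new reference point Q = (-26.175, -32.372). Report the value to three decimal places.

69.402

eq1: (x − 9.369)² + (y + 43.843)² = 67.2128389854²
eq2: (x + 40.024)² + (y − 21.900)² = 55.5899759202²
eq3: (x − 22.361)² + (y + 39.932)² = 63.3833648188²
eq3−eq2, eq3−eq1 (x²,y² cancel):
  -124.770·x + 123.664·y = 914.157144
  -25.984·x − 7.822·y = -584.706924
det = -124.770·-7.822 − 123.664·-25.984 = 4189.236316
x = (914.157144·-7.822 − 123.664·-584.706924) / 4189.236316 = 15.553350
y = (-124.770·-584.706924 − 914.157144·-25.984) / 4189.236316 = 23.084719
|P − Q| = √((15.553350 − -26.175)² + (23.084719 − -32.372)²) = 69.402470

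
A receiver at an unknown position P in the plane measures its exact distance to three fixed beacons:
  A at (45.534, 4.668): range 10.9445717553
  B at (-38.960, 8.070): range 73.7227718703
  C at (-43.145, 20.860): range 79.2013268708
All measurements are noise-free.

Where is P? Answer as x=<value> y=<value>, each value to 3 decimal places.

eq1: (x − 45.534)² + (y − 4.668)² = 10.9445717553²
eq2: (x + 38.960)² + (y − 8.070)² = 73.7227718703²
eq3: (x + 43.145)² + (y − 20.860)² = 79.2013268708²
eq3−eq2, eq3−eq1 (x²,y² cancel):
  8.370·x − 25.580·y = 124.178961
  177.358·x − 32.384·y = 5951.571282
det = 8.370·-32.384 − -25.580·177.358 = 4265.763560
x = (124.178961·-32.384 − -25.580·5951.571282) / 4265.763560 = 34.746366
y = (8.370·5951.571282 − 124.178961·177.358) / 4265.763560 = 6.514782

x=34.746 y=6.515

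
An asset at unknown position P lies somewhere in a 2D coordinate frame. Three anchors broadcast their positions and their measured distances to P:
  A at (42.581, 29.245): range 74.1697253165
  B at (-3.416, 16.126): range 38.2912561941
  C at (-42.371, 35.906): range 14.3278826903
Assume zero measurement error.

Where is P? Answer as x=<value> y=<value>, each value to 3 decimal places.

x=-30.210 y=43.482

eq1: (x − 42.581)² + (y − 29.245)² = 74.1697253165²
eq2: (x + 3.416)² + (y − 16.126)² = 38.2912561941²
eq3: (x + 42.371)² + (y − 35.906)² = 14.3278826903²
eq2−eq3, eq2−eq1 (x²,y² cancel):
  -77.910·x + 39.560·y = 4073.757624
  91.994·x + 26.238·y = -1638.233199
det = -77.910·26.238 − 39.560·91.994 = -5683.485220
x = (4073.757624·26.238 − 39.560·-1638.233199) / -5683.485220 = -30.209590
y = (-77.910·-1638.233199 − 4073.757624·91.994) / -5683.485220 = 43.481508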